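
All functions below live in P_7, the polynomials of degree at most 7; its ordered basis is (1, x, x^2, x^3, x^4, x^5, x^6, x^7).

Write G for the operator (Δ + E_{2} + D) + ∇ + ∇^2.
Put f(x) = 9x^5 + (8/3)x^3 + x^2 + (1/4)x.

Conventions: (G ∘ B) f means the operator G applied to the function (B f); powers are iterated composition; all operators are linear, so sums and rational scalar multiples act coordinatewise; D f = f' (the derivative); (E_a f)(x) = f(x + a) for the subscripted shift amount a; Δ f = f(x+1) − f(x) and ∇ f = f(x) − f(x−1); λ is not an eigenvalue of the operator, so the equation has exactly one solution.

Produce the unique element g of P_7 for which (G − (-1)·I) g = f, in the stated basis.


write g with unknown coordinates in the stated basis and equate coefficients in (G − (-1)·I) g = f
solving from the highest basis element down gives g = (9/2)x^5 - (225/4)x^4 + (2573/6)x^3 - (9173/4)x^2 + (61755/8)x - 597197/48
check: G g = (9/2)x^5 + (225/4)x^4 - (2557/6)x^3 + (9177/4)x^2 - (61753/8)x + 597197/48
so G g − (-1)·g = 9x^5 + (8/3)x^3 + x^2 + (1/4)x = f ✓

g(x) = (9/2)x^5 - (225/4)x^4 + (2573/6)x^3 - (9173/4)x^2 + (61755/8)x - 597197/48


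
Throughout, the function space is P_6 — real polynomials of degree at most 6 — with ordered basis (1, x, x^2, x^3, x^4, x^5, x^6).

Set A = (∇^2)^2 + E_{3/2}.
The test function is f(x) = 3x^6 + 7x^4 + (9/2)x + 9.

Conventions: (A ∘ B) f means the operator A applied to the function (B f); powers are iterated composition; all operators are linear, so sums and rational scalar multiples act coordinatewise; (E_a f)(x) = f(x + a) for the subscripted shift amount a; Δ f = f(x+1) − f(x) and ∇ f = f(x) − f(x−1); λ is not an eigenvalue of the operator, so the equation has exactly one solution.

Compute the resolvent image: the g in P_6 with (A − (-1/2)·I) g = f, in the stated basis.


g(x) = 2x^6 - 12x^5 + (59/3)x^4 + (34/3)x^3 - (2089/4)x^2 + (15365/4)x - 355817/48

write g with unknown coordinates in the stated basis and equate coefficients in (A − (-1/2)·I) g = f
solving from the highest basis element down gives g = 2x^6 - 12x^5 + (59/3)x^4 + (34/3)x^3 - (2089/4)x^2 + (15365/4)x - 355817/48
check: A g = 2x^6 + 6x^5 - (17/6)x^4 - (17/3)x^3 + (2089/8)x^2 - (15329/8)x + 356681/96
so A g − (-1/2)·g = 3x^6 + 7x^4 + (9/2)x + 9 = f ✓


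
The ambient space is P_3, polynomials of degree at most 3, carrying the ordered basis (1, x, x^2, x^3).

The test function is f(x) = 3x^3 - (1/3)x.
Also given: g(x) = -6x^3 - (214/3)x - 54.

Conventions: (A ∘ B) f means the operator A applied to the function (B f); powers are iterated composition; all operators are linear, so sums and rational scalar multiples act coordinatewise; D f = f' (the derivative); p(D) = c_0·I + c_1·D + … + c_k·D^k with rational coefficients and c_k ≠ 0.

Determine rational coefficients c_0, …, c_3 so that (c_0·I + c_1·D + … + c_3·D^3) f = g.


D^0 f = 3x^3 - (1/3)x
D^1 f = 9x^2 - 1/3
D^2 f = 18x
D^3 f = 18
matching coefficients of g against c_0 f + c_1 Df + … from the top degree down determines the c_i
solution: c_0 = -2, c_1 = 0, c_2 = -4, c_3 = -3

p(D) = -2·I − 4·D^2 − 3·D^3, i.e. c_0 = -2, c_1 = 0, c_2 = -4, c_3 = -3


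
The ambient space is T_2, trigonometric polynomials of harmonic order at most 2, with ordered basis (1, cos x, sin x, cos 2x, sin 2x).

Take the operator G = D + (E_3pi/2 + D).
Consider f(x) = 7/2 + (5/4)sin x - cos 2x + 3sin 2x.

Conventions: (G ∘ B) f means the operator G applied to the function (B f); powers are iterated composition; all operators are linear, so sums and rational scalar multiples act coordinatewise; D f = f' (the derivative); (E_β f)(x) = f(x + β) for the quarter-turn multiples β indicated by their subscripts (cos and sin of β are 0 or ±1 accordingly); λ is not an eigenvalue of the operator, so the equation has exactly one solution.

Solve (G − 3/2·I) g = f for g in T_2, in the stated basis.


write g with unknown coordinates in the stated basis and equate coefficients in (G − 3/2·I) g = f
solving from the highest basis element down gives g = -7 - (5/13)cos x - (15/26)sin x - (38/89)cos 2x - (46/89)sin 2x
check: G g = -7 - (15/26)cos x + (5/13)sin x - (146/89)cos 2x + (198/89)sin 2x
so G g − 3/2·g = 7/2 + (5/4)sin x - cos 2x + 3sin 2x = f ✓

g(x) = -7 - (5/13)cos x - (15/26)sin x - (38/89)cos 2x - (46/89)sin 2x


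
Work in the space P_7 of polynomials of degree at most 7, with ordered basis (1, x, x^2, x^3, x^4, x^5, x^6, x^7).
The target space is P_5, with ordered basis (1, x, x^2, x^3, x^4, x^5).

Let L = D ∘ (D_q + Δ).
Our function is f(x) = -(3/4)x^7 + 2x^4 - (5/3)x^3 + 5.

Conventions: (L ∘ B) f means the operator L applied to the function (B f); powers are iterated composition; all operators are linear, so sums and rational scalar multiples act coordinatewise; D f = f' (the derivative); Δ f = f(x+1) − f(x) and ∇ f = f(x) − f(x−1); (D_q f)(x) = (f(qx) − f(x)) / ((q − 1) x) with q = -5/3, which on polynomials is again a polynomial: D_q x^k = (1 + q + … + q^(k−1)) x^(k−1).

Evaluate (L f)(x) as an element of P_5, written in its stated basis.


D_q f = -(10039/972)x^6 - (136/27)x^3 - (95/27)x^2
Δ f = -(21/4)x^6 - (63/4)x^5 - (105/4)x^4 - (73/4)x^3 - (35/4)x^2 - (9/4)x - 5/12
(D_q + Δ) f = -(7571/486)x^6 - (63/4)x^5 - (105/4)x^4 - (2515/108)x^3 - (1325/108)x^2 - (9/4)x - 5/12
D (D_q + Δ) f = -(7571/81)x^5 - (315/4)x^4 - 105x^3 - (2515/36)x^2 - (1325/54)x - 9/4

the image equals g(x) = -(7571/81)x^5 - (315/4)x^4 - 105x^3 - (2515/36)x^2 - (1325/54)x - 9/4


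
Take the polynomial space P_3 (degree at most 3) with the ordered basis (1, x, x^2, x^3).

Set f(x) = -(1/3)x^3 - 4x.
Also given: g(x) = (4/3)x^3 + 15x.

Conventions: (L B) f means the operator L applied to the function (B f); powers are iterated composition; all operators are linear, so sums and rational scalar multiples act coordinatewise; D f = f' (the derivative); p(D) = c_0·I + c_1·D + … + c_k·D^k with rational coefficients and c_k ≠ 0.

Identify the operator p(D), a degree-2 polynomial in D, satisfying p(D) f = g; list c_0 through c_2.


D^0 f = -(1/3)x^3 - 4x
D^1 f = -x^2 - 4
D^2 f = -2x
matching coefficients of g against c_0 f + c_1 Df + … from the top degree down determines the c_i
solution: c_0 = -4, c_1 = 0, c_2 = 1/2

p(D) = -4·I + (1/2)·D^2, i.e. c_0 = -4, c_1 = 0, c_2 = 1/2


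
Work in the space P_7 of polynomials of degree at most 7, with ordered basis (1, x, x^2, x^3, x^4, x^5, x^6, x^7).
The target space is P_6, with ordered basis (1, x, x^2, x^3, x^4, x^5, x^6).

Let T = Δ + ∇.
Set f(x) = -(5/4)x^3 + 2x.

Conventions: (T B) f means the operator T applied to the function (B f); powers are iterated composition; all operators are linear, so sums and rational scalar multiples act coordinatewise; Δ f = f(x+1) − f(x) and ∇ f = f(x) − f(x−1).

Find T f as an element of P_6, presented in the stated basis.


the image equals g(x) = -(15/2)x^2 + 3/2

Δ f = -(15/4)x^2 - (15/4)x + 3/4
∇ f = -(15/4)x^2 + (15/4)x + 3/4
(Δ + ∇) f = -(15/2)x^2 + 3/2


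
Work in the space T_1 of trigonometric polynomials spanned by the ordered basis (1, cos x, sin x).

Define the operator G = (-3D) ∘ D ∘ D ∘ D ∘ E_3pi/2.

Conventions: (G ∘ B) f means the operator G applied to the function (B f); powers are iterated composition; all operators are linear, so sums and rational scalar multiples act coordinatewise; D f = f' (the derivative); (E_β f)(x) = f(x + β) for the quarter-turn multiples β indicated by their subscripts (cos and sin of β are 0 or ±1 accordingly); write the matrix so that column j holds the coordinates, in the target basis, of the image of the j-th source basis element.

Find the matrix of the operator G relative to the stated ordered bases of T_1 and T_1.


the matrix is [[0, 0, 0]; [0, 0, 3]; [0, -3, 0]] (rows listed top to bottom)

image of 1: 0
image of cos x: -3sin x
image of sin x: 3cos x
each image's coordinates form column j of the matrix


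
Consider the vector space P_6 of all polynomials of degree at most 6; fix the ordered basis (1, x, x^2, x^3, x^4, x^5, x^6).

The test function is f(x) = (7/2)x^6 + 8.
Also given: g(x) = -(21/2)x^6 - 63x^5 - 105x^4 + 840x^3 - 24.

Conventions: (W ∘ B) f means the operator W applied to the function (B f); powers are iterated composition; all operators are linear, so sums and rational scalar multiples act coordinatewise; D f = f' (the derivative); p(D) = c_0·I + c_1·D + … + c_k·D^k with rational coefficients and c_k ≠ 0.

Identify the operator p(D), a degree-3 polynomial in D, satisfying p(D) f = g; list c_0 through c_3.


D^0 f = (7/2)x^6 + 8
D^1 f = 21x^5
D^2 f = 105x^4
D^3 f = 420x^3
matching coefficients of g against c_0 f + c_1 Df + … from the top degree down determines the c_i
solution: c_0 = -3, c_1 = -3, c_2 = -1, c_3 = 2

p(D) = -3·I − 3·D − D^2 + 2·D^3, i.e. c_0 = -3, c_1 = -3, c_2 = -1, c_3 = 2


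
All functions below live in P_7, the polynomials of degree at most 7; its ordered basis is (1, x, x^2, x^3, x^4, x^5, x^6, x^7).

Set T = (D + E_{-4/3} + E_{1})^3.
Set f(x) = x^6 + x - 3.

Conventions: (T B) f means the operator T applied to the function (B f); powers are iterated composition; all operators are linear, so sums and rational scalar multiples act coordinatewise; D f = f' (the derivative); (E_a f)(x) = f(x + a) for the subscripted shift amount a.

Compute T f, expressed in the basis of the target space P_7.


D f = 6x^5 + 1
E_{-4/3} f = x^6 - 8x^5 + (80/3)x^4 - (1280/27)x^3 + (1280/27)x^2 - (1967/81)x + 937/729
E_{1} f = x^6 + 6x^5 + 15x^4 + 20x^3 + 15x^2 + 7x - 1
(D + E_{-4/3} + E_{1}) f = 2x^6 + 4x^5 + (125/3)x^4 - (740/27)x^3 + (1685/27)x^2 - (1400/81)x + 937/729
D (D + E_{-4/3} + E_{1}) f = 12x^5 + 20x^4 + (500/3)x^3 - (740/9)x^2 + (3370/27)x - 1400/81
E_{-4/3} (D + E_{-4/3} + E_{1}) f = 2x^6 - 12x^5 + (205/3)x^4 - (820/3)x^3 + (16645/27)x^2 - (19232/27)x + 237881/729
E_{1} (D + E_{-4/3} + E_{1}) f = 2x^6 + 16x^5 + (275/3)x^4 + (5920/27)x^3 + (8105/27)x^2 + (18142/81)x + 48601/729
(D + E_{-4/3} + E_{1}) (D + E_{-4/3} + E_{1}) f = 4x^6 + 16x^5 + 180x^4 + (3040/27)x^3 + (7510/9)x^2 - (29444/81)x + 91294/243
D (D + E_{-4/3} + E_{1}) (D + E_{-4/3} + E_{1}) f = 24x^5 + 80x^4 + 720x^3 + (3040/9)x^2 + (15020/9)x - 29444/81
E_{-4/3} (D + E_{-4/3} + E_{1}) (D + E_{-4/3} + E_{1}) f = 4x^6 - 16x^5 + 180x^4 - (20320/27)x^3 + (19030/9)x^2 - (286996/81)x + 632014/243
E_{1} (D + E_{-4/3} + E_{1}) (D + E_{-4/3} + E_{1}) f = 4x^6 + 40x^5 + 320x^4 + (28960/27)x^3 + (22250/9)x^2 + (199840/81)x + 281692/243
(D + E_{-4/3} + E_{1}) (D + E_{-4/3} + E_{1}) (D + E_{-4/3} + E_{1}) f = 8x^6 + 48x^5 + 580x^4 + 1040x^3 + (44320/9)x^2 + (5336/9)x + 825374/243

the result is g(x) = 8x^6 + 48x^5 + 580x^4 + 1040x^3 + (44320/9)x^2 + (5336/9)x + 825374/243


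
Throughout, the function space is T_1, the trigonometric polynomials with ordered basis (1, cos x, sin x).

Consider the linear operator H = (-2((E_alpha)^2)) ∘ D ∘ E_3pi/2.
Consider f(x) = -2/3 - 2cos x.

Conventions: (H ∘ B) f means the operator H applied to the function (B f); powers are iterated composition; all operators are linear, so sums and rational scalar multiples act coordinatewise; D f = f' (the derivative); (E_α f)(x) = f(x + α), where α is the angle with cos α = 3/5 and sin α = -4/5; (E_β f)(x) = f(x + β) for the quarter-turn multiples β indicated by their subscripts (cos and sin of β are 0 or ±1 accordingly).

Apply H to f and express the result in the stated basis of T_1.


E_3pi/2 f = -2/3 - 2sin x
D E_3pi/2 f = -2cos x
E_alpha (D ∘ E_3pi/2) f = -(6/5)cos x - (8/5)sin x
E_alpha E_alpha (D ∘ E_3pi/2) f = (14/25)cos x - (48/25)sin x
(-2((E_alpha)^2)) (D ∘ E_3pi/2) f = -(28/25)cos x + (96/25)sin x

the image equals g(x) = -(28/25)cos x + (96/25)sin x


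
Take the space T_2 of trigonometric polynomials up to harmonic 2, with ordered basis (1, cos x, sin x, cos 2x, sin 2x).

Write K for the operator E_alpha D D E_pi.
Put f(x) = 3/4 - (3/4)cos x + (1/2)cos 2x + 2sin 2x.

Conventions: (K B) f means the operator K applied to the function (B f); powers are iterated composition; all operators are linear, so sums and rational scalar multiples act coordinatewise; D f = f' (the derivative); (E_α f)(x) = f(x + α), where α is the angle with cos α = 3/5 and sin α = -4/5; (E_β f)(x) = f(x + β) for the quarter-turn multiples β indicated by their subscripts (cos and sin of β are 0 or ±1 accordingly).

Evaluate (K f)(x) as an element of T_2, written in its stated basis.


E_pi f = 3/4 + (3/4)cos x + (1/2)cos 2x + 2sin 2x
D E_pi f = -(3/4)sin x + 4cos 2x - sin 2x
D (D E_pi) f = -(3/4)cos x - 2cos 2x - 8sin 2x
E_alpha D (D E_pi) f = -(9/20)cos x - (3/5)sin x + (206/25)cos 2x + (8/25)sin 2x

the result is g(x) = -(9/20)cos x - (3/5)sin x + (206/25)cos 2x + (8/25)sin 2x


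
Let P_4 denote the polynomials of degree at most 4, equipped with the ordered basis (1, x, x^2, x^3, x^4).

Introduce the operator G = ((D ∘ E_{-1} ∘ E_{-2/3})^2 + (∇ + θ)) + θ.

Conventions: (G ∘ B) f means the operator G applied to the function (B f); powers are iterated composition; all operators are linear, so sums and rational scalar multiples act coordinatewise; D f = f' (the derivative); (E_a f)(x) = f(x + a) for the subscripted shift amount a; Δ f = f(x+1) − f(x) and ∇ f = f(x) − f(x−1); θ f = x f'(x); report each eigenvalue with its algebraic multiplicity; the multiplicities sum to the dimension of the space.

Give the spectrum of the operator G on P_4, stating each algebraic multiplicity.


image of 1: 0
image of x: 2x + 1
image of x^2: 4x^2 + 2x + 1
image of x^3: 6x^3 + 3x^2 + 3x - 19
image of x^4: 8x^4 + 4x^3 + 6x^2 - 76x + 397/3
the matrix is upper triangular; its diagonal is (0, 2, 4, 6, 8)
for a triangular matrix the eigenvalues are the diagonal entries, with algebraic multiplicity their repetition count

λ = 0 (multiplicity 1), λ = 2 (multiplicity 1), λ = 4 (multiplicity 1), λ = 6 (multiplicity 1), λ = 8 (multiplicity 1)


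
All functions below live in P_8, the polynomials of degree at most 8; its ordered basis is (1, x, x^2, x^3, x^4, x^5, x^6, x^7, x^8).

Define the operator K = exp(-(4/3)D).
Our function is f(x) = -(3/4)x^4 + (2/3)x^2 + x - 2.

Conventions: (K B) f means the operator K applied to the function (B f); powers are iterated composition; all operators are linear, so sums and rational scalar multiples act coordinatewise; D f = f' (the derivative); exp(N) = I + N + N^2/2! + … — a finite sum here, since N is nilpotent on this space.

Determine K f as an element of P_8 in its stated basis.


order-1 term: 4x^3 - (16/9)x - 4/3
order-2 term: -8x^2 + 32/27
order-3 term: (64/9)x
order-4 term: -64/27
the series for exp(-(4/3)D) f terminates at order 4
exp(-(4/3)D) f = -(3/4)x^4 + 4x^3 - (22/3)x^2 + (19/3)x - 122/27

the image equals g(x) = -(3/4)x^4 + 4x^3 - (22/3)x^2 + (19/3)x - 122/27


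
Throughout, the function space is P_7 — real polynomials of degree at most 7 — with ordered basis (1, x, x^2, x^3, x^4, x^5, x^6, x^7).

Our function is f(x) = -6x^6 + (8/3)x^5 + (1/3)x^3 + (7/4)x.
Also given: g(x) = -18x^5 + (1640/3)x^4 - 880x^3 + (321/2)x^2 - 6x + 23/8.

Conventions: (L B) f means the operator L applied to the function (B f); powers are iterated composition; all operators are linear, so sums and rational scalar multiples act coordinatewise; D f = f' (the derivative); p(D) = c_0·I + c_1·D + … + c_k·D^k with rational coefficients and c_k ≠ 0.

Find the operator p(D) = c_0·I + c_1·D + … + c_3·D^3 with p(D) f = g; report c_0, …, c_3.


D^0 f = -6x^6 + (8/3)x^5 + (1/3)x^3 + (7/4)x
D^1 f = -36x^5 + (40/3)x^4 + x^2 + 7/4
D^2 f = -180x^4 + (160/3)x^3 + 2x
D^3 f = -720x^3 + 160x^2 + 2
matching coefficients of g against c_0 f + c_1 Df + … from the top degree down determines the c_i
solution: c_0 = 0, c_1 = 1/2, c_2 = -3, c_3 = 1

c_0 = 0, c_1 = 1/2, c_2 = -3, c_3 = 1


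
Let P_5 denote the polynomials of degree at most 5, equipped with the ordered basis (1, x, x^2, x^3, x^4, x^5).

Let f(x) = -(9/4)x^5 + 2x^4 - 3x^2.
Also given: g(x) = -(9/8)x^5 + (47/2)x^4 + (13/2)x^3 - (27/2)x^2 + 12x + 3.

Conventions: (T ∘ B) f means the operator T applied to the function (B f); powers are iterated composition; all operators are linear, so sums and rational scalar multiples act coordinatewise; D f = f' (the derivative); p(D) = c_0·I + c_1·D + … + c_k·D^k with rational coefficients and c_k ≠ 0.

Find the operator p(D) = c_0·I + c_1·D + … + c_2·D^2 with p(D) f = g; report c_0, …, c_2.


D^0 f = -(9/4)x^5 + 2x^4 - 3x^2
D^1 f = -(45/4)x^4 + 8x^3 - 6x
D^2 f = -45x^3 + 24x^2 - 6
matching coefficients of g against c_0 f + c_1 Df + … from the top degree down determines the c_i
solution: c_0 = 1/2, c_1 = -2, c_2 = -1/2

p(D) = (1/2)·I − 2·D − (1/2)·D^2, i.e. c_0 = 1/2, c_1 = -2, c_2 = -1/2


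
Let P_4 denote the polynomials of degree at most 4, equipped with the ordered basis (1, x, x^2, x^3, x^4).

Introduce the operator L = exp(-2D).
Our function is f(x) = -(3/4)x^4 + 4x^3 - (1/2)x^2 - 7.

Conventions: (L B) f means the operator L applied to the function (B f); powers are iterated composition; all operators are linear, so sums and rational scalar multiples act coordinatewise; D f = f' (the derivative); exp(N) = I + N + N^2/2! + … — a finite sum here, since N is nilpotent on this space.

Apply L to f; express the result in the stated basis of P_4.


the result is g(x) = -(3/4)x^4 + 10x^3 - (85/2)x^2 + 74x - 53

order-1 term: 6x^3 - 24x^2 + 2x
order-2 term: -18x^2 + 48x - 2
order-3 term: 24x - 32
order-4 term: -12
the series for exp(-2D) f terminates at order 4
exp(-2D) f = -(3/4)x^4 + 10x^3 - (85/2)x^2 + 74x - 53


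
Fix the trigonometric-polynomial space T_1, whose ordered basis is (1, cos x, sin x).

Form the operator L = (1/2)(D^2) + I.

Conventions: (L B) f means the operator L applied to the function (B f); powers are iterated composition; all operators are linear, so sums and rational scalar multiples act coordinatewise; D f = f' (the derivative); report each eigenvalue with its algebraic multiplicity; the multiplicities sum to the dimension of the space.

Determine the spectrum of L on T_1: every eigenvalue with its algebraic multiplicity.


λ = 1/2 (multiplicity 2), λ = 1 (multiplicity 1)

image of 1: 1
image of cos x: (1/2)cos x
image of sin x: (1/2)sin x
the matrix is diagonal; its diagonal is (1, 1/2, 1/2)
for a triangular matrix the eigenvalues are the diagonal entries, with algebraic multiplicity their repetition count


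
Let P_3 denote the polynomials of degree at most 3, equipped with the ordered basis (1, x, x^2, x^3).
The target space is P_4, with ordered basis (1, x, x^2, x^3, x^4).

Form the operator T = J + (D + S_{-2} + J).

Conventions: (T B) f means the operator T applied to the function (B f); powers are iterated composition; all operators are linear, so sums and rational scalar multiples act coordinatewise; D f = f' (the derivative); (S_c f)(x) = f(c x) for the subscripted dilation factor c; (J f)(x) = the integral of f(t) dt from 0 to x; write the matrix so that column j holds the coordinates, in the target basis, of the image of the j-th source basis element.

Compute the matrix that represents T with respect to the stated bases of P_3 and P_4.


the matrix is [[1, 1, 0, 0]; [2, -2, 2, 0]; [0, 1, 4, 3]; [0, 0, 2/3, -8]; [0, 0, 0, 1/2]] (rows listed top to bottom)

image of 1: 2x + 1
image of x: x^2 - 2x + 1
image of x^2: (2/3)x^3 + 4x^2 + 2x
image of x^3: (1/2)x^4 - 8x^3 + 3x^2
each image's coordinates form column j of the matrix


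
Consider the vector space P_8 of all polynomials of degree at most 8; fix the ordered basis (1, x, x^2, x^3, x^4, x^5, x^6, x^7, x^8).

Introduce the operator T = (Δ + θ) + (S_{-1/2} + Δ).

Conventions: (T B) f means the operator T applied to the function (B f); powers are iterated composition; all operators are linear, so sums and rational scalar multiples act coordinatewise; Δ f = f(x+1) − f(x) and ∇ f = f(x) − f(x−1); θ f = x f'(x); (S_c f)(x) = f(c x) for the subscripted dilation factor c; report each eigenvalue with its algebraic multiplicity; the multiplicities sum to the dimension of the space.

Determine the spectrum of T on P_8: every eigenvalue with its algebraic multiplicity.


image of 1: 1
image of x: (1/2)x + 2
image of x^2: (9/4)x^2 + 4x + 2
image of x^3: (23/8)x^3 + 6x^2 + 6x + 2
image of x^4: (65/16)x^4 + 8x^3 + 12x^2 + 8x + 2
image of x^5: (159/32)x^5 + 10x^4 + 20x^3 + 20x^2 + 10x + 2
image of x^6: (385/64)x^6 + 12x^5 + 30x^4 + 40x^3 + 30x^2 + 12x + 2
image of x^7: (895/128)x^7 + 14x^6 + 42x^5 + 70x^4 + 70x^3 + 42x^2 + 14x + 2
image of x^8: (2049/256)x^8 + 16x^7 + 56x^6 + 112x^5 + 140x^4 + 112x^3 + 56x^2 + 16x + 2
the matrix is upper triangular; its diagonal is (1, 1/2, 9/4, 23/8, 65/16, 159/32, 385/64, 895/128, 2049/256)
for a triangular matrix the eigenvalues are the diagonal entries, with algebraic multiplicity their repetition count

λ = 1/2 (multiplicity 1), λ = 1 (multiplicity 1), λ = 9/4 (multiplicity 1), λ = 23/8 (multiplicity 1), λ = 65/16 (multiplicity 1), λ = 159/32 (multiplicity 1), λ = 385/64 (multiplicity 1), λ = 895/128 (multiplicity 1), λ = 2049/256 (multiplicity 1)


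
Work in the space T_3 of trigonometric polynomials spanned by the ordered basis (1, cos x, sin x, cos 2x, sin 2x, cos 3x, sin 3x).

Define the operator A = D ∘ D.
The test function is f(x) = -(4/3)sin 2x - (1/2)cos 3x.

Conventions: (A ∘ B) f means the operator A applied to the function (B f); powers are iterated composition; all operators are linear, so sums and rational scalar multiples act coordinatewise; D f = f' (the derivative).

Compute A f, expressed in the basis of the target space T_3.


D f = -(8/3)cos 2x + (3/2)sin 3x
D D f = (16/3)sin 2x + (9/2)cos 3x

the result is g(x) = (16/3)sin 2x + (9/2)cos 3x


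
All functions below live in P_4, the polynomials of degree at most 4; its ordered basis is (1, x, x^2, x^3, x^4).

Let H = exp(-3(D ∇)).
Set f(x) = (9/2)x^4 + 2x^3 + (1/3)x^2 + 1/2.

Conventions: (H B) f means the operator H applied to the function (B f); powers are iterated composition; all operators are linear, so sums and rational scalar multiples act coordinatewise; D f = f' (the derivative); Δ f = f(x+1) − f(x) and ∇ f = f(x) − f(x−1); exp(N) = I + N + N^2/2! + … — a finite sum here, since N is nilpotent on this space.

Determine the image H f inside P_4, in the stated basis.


order-1 term: -162x^2 + 126x - 38
order-2 term: 486
the series for exp(-3(D ∇)) f terminates at order 2
exp(-3(D ∇)) f = (9/2)x^4 + 2x^3 - (485/3)x^2 + 126x + 897/2

g(x) = (9/2)x^4 + 2x^3 - (485/3)x^2 + 126x + 897/2


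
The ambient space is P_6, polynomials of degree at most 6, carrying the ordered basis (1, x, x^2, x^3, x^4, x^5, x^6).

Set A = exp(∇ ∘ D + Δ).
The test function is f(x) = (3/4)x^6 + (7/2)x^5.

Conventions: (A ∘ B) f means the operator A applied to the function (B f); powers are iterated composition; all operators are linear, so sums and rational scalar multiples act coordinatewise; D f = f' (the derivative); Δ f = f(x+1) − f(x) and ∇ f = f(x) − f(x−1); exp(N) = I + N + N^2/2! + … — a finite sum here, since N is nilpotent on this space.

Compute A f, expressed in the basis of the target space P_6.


order-1 term: (9/2)x^5 + (205/4)x^4 + 75x^3 - (55/4)x^2 + (139/2)x - 35/4
order-2 term: (45/4)x^4 + 170x^3 + (2115/4)x^2 + 175x + 233/4
order-3 term: 15x^3 + (475/2)x^2 + (1665/2)x + 985/2
order-4 term: (45/4)x^2 + (305/2)x + 1515/4
order-5 term: (9/2)x + 149/4
order-6 term: 3/4
the series for exp(∇ ∘ D + Δ) f terminates at order 6
exp(∇ ∘ D + Δ) f = (3/4)x^6 + 8x^5 + (125/2)x^4 + 260x^3 + (3055/4)x^2 + 1234x + 3835/4

the result is g(x) = (3/4)x^6 + 8x^5 + (125/2)x^4 + 260x^3 + (3055/4)x^2 + 1234x + 3835/4


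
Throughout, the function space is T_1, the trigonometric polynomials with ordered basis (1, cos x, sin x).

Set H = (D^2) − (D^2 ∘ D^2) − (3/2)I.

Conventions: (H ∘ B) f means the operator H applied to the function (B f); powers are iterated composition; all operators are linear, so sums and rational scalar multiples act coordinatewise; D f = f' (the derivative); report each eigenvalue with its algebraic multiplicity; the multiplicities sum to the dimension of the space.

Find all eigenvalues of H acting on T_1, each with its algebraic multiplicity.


image of 1: -3/2
image of cos x: -(7/2)cos x
image of sin x: -(7/2)sin x
the matrix is diagonal; its diagonal is (-3/2, -7/2, -7/2)
for a triangular matrix the eigenvalues are the diagonal entries, with algebraic multiplicity their repetition count

λ = -7/2 (multiplicity 2), λ = -3/2 (multiplicity 1)


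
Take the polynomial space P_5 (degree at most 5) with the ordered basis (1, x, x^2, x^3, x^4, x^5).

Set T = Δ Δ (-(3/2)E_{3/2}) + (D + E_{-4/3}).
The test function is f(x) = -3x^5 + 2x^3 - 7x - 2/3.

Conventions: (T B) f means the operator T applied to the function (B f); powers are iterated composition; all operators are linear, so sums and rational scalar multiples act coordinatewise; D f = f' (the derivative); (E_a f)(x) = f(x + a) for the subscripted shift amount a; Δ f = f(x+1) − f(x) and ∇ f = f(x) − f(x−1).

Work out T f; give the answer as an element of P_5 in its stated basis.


the image equals g(x) = -3x^5 + 5x^4 + (116/3)x^3 + (6697/9)x^2 + (90221/54)x + 480595/324

E_{3/2} f = -3x^5 - (45/2)x^4 - (131/2)x^3 - (369/4)x^2 - (1111/16)x - 2611/96
(-(3/2)E_{3/2}) f = (9/2)x^5 + (135/4)x^4 + (393/4)x^3 + (1107/8)x^2 + (3333/32)x + 2611/64
Δ (-(3/2)E_{3/2}) f = (45/2)x^4 + 180x^3 + (2169/4)x^2 + 729x + 12129/32
Δ Δ (-(3/2)E_{3/2}) f = 90x^3 + 675x^2 + (3429/2)x + 5895/4
D f = -15x^4 + 6x^2 - 7
E_{-4/3} f = -3x^5 + 20x^4 - (154/3)x^3 + (568/9)x^2 - (1181/27)x + 1342/81
(D + E_{-4/3}) f = -3x^5 + 5x^4 - (154/3)x^3 + (622/9)x^2 - (1181/27)x + 775/81
(Δ Δ (-(3/2)E_{3/2}) + (D + E_{-4/3})) f = -3x^5 + 5x^4 + (116/3)x^3 + (6697/9)x^2 + (90221/54)x + 480595/324


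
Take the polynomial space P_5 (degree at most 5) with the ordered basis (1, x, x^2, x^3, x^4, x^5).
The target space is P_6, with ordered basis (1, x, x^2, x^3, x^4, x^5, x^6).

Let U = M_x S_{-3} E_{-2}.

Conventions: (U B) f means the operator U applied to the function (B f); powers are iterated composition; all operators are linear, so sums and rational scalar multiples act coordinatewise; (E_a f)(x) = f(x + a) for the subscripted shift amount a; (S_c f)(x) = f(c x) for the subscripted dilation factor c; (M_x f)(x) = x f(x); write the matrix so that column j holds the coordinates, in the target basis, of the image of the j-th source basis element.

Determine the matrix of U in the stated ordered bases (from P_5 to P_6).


image of 1: x
image of x: -3x^2 - 2x
image of x^2: 9x^3 + 12x^2 + 4x
image of x^3: -27x^4 - 54x^3 - 36x^2 - 8x
image of x^4: 81x^5 + 216x^4 + 216x^3 + 96x^2 + 16x
image of x^5: -243x^6 - 810x^5 - 1080x^4 - 720x^3 - 240x^2 - 32x
each image's coordinates form column j of the matrix

the matrix is [[0, 0, 0, 0, 0, 0]; [1, -2, 4, -8, 16, -32]; [0, -3, 12, -36, 96, -240]; [0, 0, 9, -54, 216, -720]; [0, 0, 0, -27, 216, -1080]; [0, 0, 0, 0, 81, -810]; [0, 0, 0, 0, 0, -243]] (rows listed top to bottom)


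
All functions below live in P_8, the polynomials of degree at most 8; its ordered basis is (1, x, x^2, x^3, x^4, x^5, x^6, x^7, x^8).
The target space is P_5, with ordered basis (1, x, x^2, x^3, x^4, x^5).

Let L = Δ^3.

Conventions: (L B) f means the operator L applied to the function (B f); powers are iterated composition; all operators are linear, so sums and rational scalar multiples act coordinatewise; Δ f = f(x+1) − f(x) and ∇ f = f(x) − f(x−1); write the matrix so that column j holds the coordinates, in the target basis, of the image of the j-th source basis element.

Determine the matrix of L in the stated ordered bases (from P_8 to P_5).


image of 1: 0
image of x: 0
image of x^2: 0
image of x^3: 6
image of x^4: 24x + 36
image of x^5: 60x^2 + 180x + 150
image of x^6: 120x^3 + 540x^2 + 900x + 540
image of x^7: 210x^4 + 1260x^3 + 3150x^2 + 3780x + 1806
image of x^8: 336x^5 + 2520x^4 + 8400x^3 + 15120x^2 + 14448x + 5796
each image's coordinates form column j of the matrix

the matrix is [[0, 0, 0, 6, 36, 150, 540, 1806, 5796]; [0, 0, 0, 0, 24, 180, 900, 3780, 14448]; [0, 0, 0, 0, 0, 60, 540, 3150, 15120]; [0, 0, 0, 0, 0, 0, 120, 1260, 8400]; [0, 0, 0, 0, 0, 0, 0, 210, 2520]; [0, 0, 0, 0, 0, 0, 0, 0, 336]] (rows listed top to bottom)


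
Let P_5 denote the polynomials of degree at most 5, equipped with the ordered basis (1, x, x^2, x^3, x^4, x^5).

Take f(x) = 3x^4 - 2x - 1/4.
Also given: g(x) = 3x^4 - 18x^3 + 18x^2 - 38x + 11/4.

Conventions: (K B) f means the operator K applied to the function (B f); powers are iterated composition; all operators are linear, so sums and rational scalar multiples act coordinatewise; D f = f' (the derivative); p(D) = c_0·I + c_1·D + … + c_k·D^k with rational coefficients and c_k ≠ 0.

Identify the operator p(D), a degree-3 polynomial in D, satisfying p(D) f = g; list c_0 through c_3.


D^0 f = 3x^4 - 2x - 1/4
D^1 f = 12x^3 - 2
D^2 f = 36x^2
D^3 f = 72x
matching coefficients of g against c_0 f + c_1 Df + … from the top degree down determines the c_i
solution: c_0 = 1, c_1 = -3/2, c_2 = 1/2, c_3 = -1/2

c_0 = 1, c_1 = -3/2, c_2 = 1/2, c_3 = -1/2


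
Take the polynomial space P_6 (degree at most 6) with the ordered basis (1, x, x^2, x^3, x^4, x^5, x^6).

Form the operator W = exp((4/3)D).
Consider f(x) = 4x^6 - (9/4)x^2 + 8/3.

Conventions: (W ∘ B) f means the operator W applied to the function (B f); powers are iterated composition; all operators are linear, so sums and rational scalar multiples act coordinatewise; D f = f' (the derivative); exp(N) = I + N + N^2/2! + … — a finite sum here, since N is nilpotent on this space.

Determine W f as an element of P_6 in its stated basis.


order-1 term: 32x^5 - 6x
order-2 term: (320/3)x^4 - 4
order-3 term: (5120/27)x^3
order-4 term: (5120/27)x^2
order-5 term: (8192/81)x
order-6 term: 16384/729
the series for exp((4/3)D) f terminates at order 6
exp((4/3)D) f = 4x^6 + 32x^5 + (320/3)x^4 + (5120/27)x^3 + (20237/108)x^2 + (7706/81)x + 15412/729

the result is g(x) = 4x^6 + 32x^5 + (320/3)x^4 + (5120/27)x^3 + (20237/108)x^2 + (7706/81)x + 15412/729


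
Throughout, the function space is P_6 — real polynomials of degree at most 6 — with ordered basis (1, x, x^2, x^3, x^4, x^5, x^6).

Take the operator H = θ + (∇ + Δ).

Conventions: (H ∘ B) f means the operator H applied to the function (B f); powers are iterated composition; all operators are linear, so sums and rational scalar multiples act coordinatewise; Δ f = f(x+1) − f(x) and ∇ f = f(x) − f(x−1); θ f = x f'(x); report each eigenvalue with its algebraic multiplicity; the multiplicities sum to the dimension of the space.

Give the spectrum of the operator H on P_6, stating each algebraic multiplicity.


λ = 0 (multiplicity 1), λ = 1 (multiplicity 1), λ = 2 (multiplicity 1), λ = 3 (multiplicity 1), λ = 4 (multiplicity 1), λ = 5 (multiplicity 1), λ = 6 (multiplicity 1)

image of 1: 0
image of x: x + 2
image of x^2: 2x^2 + 4x
image of x^3: 3x^3 + 6x^2 + 2
image of x^4: 4x^4 + 8x^3 + 8x
image of x^5: 5x^5 + 10x^4 + 20x^2 + 2
image of x^6: 6x^6 + 12x^5 + 40x^3 + 12x
the matrix is upper triangular; its diagonal is (0, 1, 2, 3, 4, 5, 6)
for a triangular matrix the eigenvalues are the diagonal entries, with algebraic multiplicity their repetition count


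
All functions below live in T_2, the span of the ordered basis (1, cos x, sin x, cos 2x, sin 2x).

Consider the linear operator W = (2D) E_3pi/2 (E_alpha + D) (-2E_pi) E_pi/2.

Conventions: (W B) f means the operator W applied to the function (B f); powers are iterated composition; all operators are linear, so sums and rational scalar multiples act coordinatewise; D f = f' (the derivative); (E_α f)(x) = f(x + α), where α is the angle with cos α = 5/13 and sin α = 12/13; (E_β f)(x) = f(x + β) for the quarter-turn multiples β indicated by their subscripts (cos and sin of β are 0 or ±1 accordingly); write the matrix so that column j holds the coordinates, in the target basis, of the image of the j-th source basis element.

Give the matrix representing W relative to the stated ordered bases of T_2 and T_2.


image of 1: 0
image of cos x: -(100/13)cos x - (20/13)sin x
image of sin x: (20/13)cos x - (100/13)sin x
image of cos 2x: (3664/169)cos 2x - (952/169)sin 2x
image of sin 2x: (952/169)cos 2x + (3664/169)sin 2x
each image's coordinates form column j of the matrix

the matrix is [[0, 0, 0, 0, 0]; [0, -100/13, 20/13, 0, 0]; [0, -20/13, -100/13, 0, 0]; [0, 0, 0, 3664/169, 952/169]; [0, 0, 0, -952/169, 3664/169]] (rows listed top to bottom)


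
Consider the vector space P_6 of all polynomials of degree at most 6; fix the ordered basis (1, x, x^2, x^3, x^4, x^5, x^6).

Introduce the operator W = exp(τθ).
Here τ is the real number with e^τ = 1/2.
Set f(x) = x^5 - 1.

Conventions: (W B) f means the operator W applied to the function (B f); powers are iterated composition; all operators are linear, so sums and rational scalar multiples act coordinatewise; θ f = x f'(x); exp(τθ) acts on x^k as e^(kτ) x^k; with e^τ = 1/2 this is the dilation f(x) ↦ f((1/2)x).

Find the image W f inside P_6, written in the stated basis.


exp(τθ) x^k = e^(kτ) x^k; with e^τ = 1/2 this sends x^k to (1/2)^k x^k
x^5 ↦ 1/32 x^5
applying this coordinatewise to f: exp(τθ) f = (1/32)x^5 - 1

the image equals g(x) = (1/32)x^5 - 1


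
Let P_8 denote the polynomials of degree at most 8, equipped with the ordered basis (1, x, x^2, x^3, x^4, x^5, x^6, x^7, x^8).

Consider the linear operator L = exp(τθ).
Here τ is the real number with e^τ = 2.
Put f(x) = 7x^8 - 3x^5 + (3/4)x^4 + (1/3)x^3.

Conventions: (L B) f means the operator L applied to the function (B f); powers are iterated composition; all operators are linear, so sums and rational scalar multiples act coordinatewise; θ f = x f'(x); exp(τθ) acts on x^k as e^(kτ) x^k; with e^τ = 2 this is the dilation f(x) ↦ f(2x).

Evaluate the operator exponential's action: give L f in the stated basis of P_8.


exp(τθ) x^k = e^(kτ) x^k; with e^τ = 2 this sends x^k to 2^k x^k
x^3 ↦ 8 x^3
x^4 ↦ 16 x^4
x^5 ↦ 32 x^5
x^8 ↦ 256 x^8
applying this coordinatewise to f: exp(τθ) f = 1792x^8 - 96x^5 + 12x^4 + (8/3)x^3

the result is g(x) = 1792x^8 - 96x^5 + 12x^4 + (8/3)x^3


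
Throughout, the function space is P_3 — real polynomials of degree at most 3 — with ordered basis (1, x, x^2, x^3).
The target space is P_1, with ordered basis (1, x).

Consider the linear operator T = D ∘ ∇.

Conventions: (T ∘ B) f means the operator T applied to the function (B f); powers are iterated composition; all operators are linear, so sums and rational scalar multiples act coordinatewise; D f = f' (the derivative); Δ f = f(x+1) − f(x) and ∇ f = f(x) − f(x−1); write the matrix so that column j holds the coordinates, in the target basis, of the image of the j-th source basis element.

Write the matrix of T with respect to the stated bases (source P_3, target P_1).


the matrix is [[0, 0, 2, -3]; [0, 0, 0, 6]] (rows listed top to bottom)

image of 1: 0
image of x: 0
image of x^2: 2
image of x^3: 6x - 3
each image's coordinates form column j of the matrix


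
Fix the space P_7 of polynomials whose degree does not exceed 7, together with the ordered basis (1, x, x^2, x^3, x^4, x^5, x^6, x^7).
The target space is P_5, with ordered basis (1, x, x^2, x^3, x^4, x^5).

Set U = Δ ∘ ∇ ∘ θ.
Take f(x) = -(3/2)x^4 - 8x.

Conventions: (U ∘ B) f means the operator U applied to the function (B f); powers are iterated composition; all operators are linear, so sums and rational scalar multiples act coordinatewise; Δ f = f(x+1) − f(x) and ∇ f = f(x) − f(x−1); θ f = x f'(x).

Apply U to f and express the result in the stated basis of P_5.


the image equals g(x) = -72x^2 - 12

θ f = -6x^4 - 8x
∇ θ f = -24x^3 + 36x^2 - 24x - 2
Δ (∇ ∘ θ) f = -72x^2 - 12


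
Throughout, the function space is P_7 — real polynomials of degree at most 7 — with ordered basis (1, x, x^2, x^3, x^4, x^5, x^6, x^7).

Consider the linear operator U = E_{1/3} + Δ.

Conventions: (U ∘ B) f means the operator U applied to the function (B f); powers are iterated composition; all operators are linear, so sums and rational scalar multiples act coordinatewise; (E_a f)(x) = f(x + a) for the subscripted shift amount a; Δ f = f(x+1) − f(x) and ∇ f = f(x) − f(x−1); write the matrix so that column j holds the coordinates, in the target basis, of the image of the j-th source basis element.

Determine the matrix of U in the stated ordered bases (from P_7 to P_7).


image of 1: 1
image of x: x + 4/3
image of x^2: x^2 + (8/3)x + 10/9
image of x^3: x^3 + 4x^2 + (10/3)x + 28/27
image of x^4: x^4 + (16/3)x^3 + (20/3)x^2 + (112/27)x + 82/81
image of x^5: x^5 + (20/3)x^4 + (100/9)x^3 + (280/27)x^2 + (410/81)x + 244/243
image of x^6: x^6 + 8x^5 + (50/3)x^4 + (560/27)x^3 + (410/27)x^2 + (488/81)x + 730/729
image of x^7: x^7 + (28/3)x^6 + (70/3)x^5 + (980/27)x^4 + (2870/81)x^3 + (1708/81)x^2 + (5110/729)x + 2188/2187
each image's coordinates form column j of the matrix

the matrix is [[1, 4/3, 10/9, 28/27, 82/81, 244/243, 730/729, 2188/2187]; [0, 1, 8/3, 10/3, 112/27, 410/81, 488/81, 5110/729]; [0, 0, 1, 4, 20/3, 280/27, 410/27, 1708/81]; [0, 0, 0, 1, 16/3, 100/9, 560/27, 2870/81]; [0, 0, 0, 0, 1, 20/3, 50/3, 980/27]; [0, 0, 0, 0, 0, 1, 8, 70/3]; [0, 0, 0, 0, 0, 0, 1, 28/3]; [0, 0, 0, 0, 0, 0, 0, 1]] (rows listed top to bottom)


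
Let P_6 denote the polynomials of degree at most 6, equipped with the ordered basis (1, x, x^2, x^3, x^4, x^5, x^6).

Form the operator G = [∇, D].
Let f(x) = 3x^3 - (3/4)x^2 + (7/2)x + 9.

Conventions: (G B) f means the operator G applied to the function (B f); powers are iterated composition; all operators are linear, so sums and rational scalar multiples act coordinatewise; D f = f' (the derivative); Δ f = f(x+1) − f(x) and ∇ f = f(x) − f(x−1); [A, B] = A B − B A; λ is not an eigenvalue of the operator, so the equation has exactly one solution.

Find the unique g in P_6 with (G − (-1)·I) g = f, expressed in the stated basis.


the result is g(x) = 3x^3 - (3/4)x^2 + (7/2)x + 9

write g with unknown coordinates in the stated basis and equate coefficients in (G − (-1)·I) g = f
solving from the highest basis element down gives g = 3x^3 - (3/4)x^2 + (7/2)x + 9
check: G g = 0
so G g − (-1)·g = 3x^3 - (3/4)x^2 + (7/2)x + 9 = f ✓


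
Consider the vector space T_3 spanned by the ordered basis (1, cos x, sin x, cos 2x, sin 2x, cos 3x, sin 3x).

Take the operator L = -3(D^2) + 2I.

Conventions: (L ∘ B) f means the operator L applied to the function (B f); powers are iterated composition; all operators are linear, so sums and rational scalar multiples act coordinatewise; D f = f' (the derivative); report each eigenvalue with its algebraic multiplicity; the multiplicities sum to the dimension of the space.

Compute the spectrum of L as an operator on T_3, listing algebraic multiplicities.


λ = 2 (multiplicity 1), λ = 5 (multiplicity 2), λ = 14 (multiplicity 2), λ = 29 (multiplicity 2)

image of 1: 2
image of cos x: 5cos x
image of sin x: 5sin x
image of cos 2x: 14cos 2x
image of sin 2x: 14sin 2x
image of cos 3x: 29cos 3x
image of sin 3x: 29sin 3x
the matrix is diagonal; its diagonal is (2, 5, 5, 14, 14, 29, 29)
for a triangular matrix the eigenvalues are the diagonal entries, with algebraic multiplicity their repetition count


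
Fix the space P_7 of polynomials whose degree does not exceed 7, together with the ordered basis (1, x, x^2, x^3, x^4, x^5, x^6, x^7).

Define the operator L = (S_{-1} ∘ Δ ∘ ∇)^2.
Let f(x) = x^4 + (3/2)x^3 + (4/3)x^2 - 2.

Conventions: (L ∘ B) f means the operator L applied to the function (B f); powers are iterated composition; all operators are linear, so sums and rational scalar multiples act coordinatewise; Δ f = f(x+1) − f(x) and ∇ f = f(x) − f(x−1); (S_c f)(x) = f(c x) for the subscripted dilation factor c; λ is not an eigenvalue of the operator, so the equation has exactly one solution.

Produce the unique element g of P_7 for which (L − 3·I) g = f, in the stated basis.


write g with unknown coordinates in the stated basis and equate coefficients in (L − 3·I) g = f
solving from the highest basis element down gives g = -(1/3)x^4 - (1/2)x^3 - (4/9)x^2 - 2
check: L g = -8
so L g − 3·g = x^4 + (3/2)x^3 + (4/3)x^2 - 2 = f ✓

the image equals g(x) = -(1/3)x^4 - (1/2)x^3 - (4/9)x^2 - 2
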